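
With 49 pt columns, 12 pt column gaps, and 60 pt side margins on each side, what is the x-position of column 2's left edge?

Column 2 starts at margin + 1·(column + gutter) = 60 + 1·61 = 121 pt.

121 pt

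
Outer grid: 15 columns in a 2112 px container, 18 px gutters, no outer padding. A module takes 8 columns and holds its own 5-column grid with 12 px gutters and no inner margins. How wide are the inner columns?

2112 − 14·18 = 1860; ÷15 gives c = 124 px.
8 columns plus 7 gutters: 992 + 126 = 1118 px.
5 columns + 4 gutters: 5d + 4·12 = 1118.
5d = 1118 − 48 = 1070, so d = 214 px.

214 px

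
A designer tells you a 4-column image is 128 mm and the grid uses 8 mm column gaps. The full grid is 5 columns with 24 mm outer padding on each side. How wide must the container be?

128 − 3·8 = 104; ÷4 gives c = 26 mm.
Adding margins, columns and gutters: 48 + 130 + 32 = 210 mm.

210 mm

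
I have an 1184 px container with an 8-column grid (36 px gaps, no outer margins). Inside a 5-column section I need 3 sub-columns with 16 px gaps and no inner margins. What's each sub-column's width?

231.5 px

1184 − 7·36 = 932; ÷8 gives c = 116.5 px.
5 columns plus 4 gaps: 582.5 + 144 = 726.5 px.
726.5 − 2·16 = 694.5; ÷3 gives d = 231.5 px.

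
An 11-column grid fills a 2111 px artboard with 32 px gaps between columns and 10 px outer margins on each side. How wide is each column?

161 px

Inside the margins: 2111 − 20 = 2091 px.
Subtracting 10 gaps of 32 leaves 1771 for 11 columns, so c = 161 px.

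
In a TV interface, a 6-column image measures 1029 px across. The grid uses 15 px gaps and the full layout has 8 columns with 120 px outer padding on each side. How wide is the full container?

1617 px

Subtracting 5 gaps of 15 leaves 954 for 6 columns, so c = 159 px.
Container = 2·120 + 8·159 + 7·15 = 240 + 1272 + 105 = 1617 px.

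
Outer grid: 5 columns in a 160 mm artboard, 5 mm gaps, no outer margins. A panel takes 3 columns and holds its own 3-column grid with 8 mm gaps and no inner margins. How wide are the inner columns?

26 mm

160 − 4·5 = 140; ÷5 gives c = 28 mm.
3-column span = 3·28 + 2·5 = 94 mm.
Subtracting 2 gaps of 8 leaves 78 for 3 columns, so d = 26 mm.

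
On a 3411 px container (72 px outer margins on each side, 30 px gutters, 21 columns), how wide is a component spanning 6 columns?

912 px

Take off 144 px of margins, leaving 3267 px.
21c + 20·30 = 3267 → 21c = 2667 → c = 127 px.
6-column span = 6·127 + 5·30 = 912 px.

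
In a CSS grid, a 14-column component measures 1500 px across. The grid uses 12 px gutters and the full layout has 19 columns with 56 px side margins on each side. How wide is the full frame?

14c + 13·12 = 1500 → 14c = 1344 → c = 96 px.
Frame = 2·56 + 19·96 + 18·12 = 112 + 1824 + 216 = 2152 px.

2152 px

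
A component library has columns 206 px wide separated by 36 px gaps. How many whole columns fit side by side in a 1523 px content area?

Each extra column adds 206 + 36 = 242 px.
(1523 + 36) / 242 = 6.44, so 6 columns fit.

6 columns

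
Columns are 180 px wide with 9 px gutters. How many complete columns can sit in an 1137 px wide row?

6 columns

Each extra column adds 180 + 9 = 189 px.
(1137 + 9) / 189 = 6.06, so 6 columns fit.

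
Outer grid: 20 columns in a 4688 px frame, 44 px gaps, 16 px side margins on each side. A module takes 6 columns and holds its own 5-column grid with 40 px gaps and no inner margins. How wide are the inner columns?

Inside the margins: 4688 − 32 = 4656 px.
4656 − 19·44 = 3820; ÷20 gives c = 191 px.
Span of 6: 6·191 + 5·44 = 1146 + 220 = 1366 px.
5d + 4·40 = 1366 → 5d = 1206 → d = 241.2 px.

241.2 px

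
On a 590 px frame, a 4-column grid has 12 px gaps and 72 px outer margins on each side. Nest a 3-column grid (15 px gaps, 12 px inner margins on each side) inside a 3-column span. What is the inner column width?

Subtract both margins: 590 − 2·72 = 446 px.
446 − 3·12 = 410; ÷4 gives c = 102.5 px.
3-column span = 3·102.5 + 2·12 = 331.5 px.
Inner content = 331.5 − 2·12 = 307.5 px.
Subtracting 2 gaps of 15 leaves 277.5 for 3 columns, so d = 92.5 px.

92.5 px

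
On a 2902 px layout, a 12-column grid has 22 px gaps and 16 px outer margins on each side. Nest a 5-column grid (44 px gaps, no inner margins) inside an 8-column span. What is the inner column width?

346 px

Outer content = 2902 − 2·16 = 2870 px.
Subtracting 11 gaps of 22 leaves 2628 for 12 columns, so c = 219 px.
8 columns plus 7 gaps: 1752 + 154 = 1906 px.
5 columns + 4 gaps: 5d + 4·44 = 1906.
5d = 1906 − 176 = 1730, so d = 346 px.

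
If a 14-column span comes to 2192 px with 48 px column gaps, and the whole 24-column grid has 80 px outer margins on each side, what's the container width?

2192 − 13·48 = 1568; ÷14 gives c = 112 px.
Total width: 2·80 + 24·112 + 23·48 = 3952 px.

3952 px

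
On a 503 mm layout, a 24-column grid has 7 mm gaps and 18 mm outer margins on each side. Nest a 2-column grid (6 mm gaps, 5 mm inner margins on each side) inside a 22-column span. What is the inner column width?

Inside the margins: 503 − 36 = 467 mm.
Subtracting 23 gaps of 7 leaves 306 for 24 columns, so c = 12.75 mm.
22-column span = 22·12.75 + 21·7 = 427.5 mm.
Inner content = 427.5 − 2·5 = 417.5 mm.
417.5 − 1·6 = 411.5; ÷2 gives d = 205.75 mm.

205.75 mm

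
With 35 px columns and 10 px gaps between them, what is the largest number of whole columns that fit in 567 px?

Each extra column adds 35 + 10 = 45 px.
(567 + 10) / 45 = 12.82, so 12 columns fit.

12 columns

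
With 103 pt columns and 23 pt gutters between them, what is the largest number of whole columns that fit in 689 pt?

5 columns: 5·103 + 4·23 = 607 pt ≤ 689.
6 columns: 733 pt > 689. So 5.

5 columns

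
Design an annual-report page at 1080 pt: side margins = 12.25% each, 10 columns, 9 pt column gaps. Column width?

73.44 pt

1080 × (1 − 2·12.25%) = 1080 × 75.5% = 815.4 pt for the columns.
Subtracting 9 column gaps of 9 leaves 734.4 for 10 columns, so c = 73.44 pt.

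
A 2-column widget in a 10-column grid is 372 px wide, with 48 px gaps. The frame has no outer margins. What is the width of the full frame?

372 − 1·48 = 324; ÷2 gives c = 162 px.
Summing: 1620 + 432 = 2052 px.

2052 px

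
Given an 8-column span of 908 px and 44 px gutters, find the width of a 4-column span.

908 − 7·44 = 600; ÷8 gives c = 75 px.
4 columns plus 3 gutters: 300 + 132 = 432 px.

432 px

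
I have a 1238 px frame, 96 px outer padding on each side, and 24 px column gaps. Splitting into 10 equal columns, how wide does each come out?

Inside the margins: 1238 − 192 = 1046 px.
1046 − 9·24 = 830; ÷10 gives c = 83 px.

83 px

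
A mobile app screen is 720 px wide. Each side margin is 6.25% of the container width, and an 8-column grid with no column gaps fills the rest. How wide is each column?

78.75 px

Margins: 6.25% × 720 = 45 px each, so content = 720 − 90 = 630 px.
8c = 630 → c = 78.75 px.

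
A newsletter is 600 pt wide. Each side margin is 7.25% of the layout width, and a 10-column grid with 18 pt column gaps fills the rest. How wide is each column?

Each margin = 7.25% of 600 = 43.5 pt; content = 600 − 2·43.5 = 513 pt.
10 columns + 9 column gaps: 10c + 9·18 = 513.
10c = 513 − 162 = 351, so c = 35.1 pt.

35.1 pt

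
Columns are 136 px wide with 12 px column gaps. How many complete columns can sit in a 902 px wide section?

6 columns: 6·136 + 5·12 = 876 px ≤ 902.
7 columns: 1024 px > 902. So 6.

6 columns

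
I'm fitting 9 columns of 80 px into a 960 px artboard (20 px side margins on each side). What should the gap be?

25 px

Take off 40 px of margins, leaving 920 px.
9 columns take 9·80 = 720 px; remaining 200 splits into 8 gaps.
g = 200 / 8 = 25 px.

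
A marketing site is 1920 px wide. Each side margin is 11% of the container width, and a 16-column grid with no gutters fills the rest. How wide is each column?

1920 × (1 − 2·11%) = 1920 × 78% = 1497.6 px for the columns.
With no gutters, each column is 1497.6/16 = 93.6 px.

93.6 px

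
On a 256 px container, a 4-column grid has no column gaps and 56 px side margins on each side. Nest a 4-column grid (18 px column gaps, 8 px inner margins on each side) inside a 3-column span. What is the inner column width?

Subtract both margins: 256 − 2·56 = 144 px.
144 / 4 = 36 px per column.
With no column gaps, 3 columns span 3·36 = 108 px.
Inner content = 108 − 2·8 = 92 px.
4 columns + 3 column gaps: 4d + 3·18 = 92.
4d = 92 − 54 = 38, so d = 9.5 px.

9.5 px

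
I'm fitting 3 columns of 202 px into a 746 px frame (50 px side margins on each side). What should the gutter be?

Inside the margins: 746 − 100 = 646 px.
Columns use 606 px, leaving 40 px across 2 gutters = 20 px each.

20 px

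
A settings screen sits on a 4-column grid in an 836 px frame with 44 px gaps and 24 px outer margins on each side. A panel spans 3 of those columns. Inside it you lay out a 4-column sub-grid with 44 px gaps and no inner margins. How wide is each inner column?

Outer content = 836 − 2·24 = 788 px.
4c + 3·44 = 788 → 4c = 656 → c = 164 px.
3-column span = 3·164 + 2·44 = 580 px.
Subtracting 3 gaps of 44 leaves 448 for 4 columns, so d = 112 px.

112 px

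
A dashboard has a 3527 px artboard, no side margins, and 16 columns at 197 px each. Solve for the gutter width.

25 px

16 columns take 16·197 = 3152 px; remaining 375 splits into 15 gutters.
g = 375 / 15 = 25 px.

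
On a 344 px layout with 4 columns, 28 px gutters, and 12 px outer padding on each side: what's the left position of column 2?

99 px

Subtract both margins: 344 − 2·12 = 320 px.
4 columns + 3 gutters: 4c + 3·28 = 320.
4c = 320 − 84 = 236, so c = 59 px.
Each column+gutter stride is 87 px; 1 of them past the 12 px margin is 12 + 87 = 99 px.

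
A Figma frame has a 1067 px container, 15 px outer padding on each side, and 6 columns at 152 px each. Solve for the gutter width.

25 px

Take off 30 px of margins, leaving 1037 px.
6·152 + 5g = 1037 → 5g = 125 → g = 25 px.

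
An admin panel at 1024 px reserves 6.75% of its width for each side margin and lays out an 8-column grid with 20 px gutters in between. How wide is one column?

93.22 px

1024 × (1 − 2·6.75%) = 1024 × 86.5% = 885.76 px for the columns.
Subtracting 7 gutters of 20 leaves 745.76 for 8 columns, so c = 93.22 px.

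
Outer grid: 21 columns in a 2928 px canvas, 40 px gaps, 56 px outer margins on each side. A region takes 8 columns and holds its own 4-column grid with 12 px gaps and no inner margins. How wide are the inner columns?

253 px

Inside the margins: 2928 − 112 = 2816 px.
2816 − 20·40 = 2016; ÷21 gives c = 96 px.
8 columns plus 7 gaps: 768 + 280 = 1048 px.
4d + 3·12 = 1048 → 4d = 1012 → d = 253 px.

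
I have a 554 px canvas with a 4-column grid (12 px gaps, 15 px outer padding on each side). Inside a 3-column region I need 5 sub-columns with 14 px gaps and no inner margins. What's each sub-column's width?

Inside the margins: 554 − 30 = 524 px.
4c + 3·12 = 524 → 4c = 488 → c = 122 px.
3-column span = 3·122 + 2·12 = 390 px.
5d + 4·14 = 390 → 5d = 334 → d = 66.8 px.

66.8 px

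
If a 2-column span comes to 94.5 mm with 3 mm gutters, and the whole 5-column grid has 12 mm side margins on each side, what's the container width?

264.75 mm

2 columns + 1 gutter: 2c + 1·3 = 94.5.
2c = 94.5 − 3 = 91.5, so c = 45.75 mm.
Adding margins, columns and gutters: 24 + 228.75 + 12 = 264.75 mm.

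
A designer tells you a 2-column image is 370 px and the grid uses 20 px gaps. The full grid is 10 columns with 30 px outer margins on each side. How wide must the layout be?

1990 px

Subtracting 1 gap of 20 leaves 350 for 2 columns, so c = 175 px.
Layout = 2·30 + 10·175 + 9·20 = 60 + 1750 + 180 = 1990 px.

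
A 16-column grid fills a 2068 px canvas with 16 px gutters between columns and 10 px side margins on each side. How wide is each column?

Content width = 2068 − 2·10 = 2048 px.
16c + 15·16 = 2048 → 16c = 1808 → c = 113 px.

113 px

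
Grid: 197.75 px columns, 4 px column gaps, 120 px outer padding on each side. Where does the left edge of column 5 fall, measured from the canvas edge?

Before column 5: the margin + 4 columns + 4 column gaps.
Offset = 120 + 4·(197.75 + 4) = 120 + 807 = 927 px.

927 px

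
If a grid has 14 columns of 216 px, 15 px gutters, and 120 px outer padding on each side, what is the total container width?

Total width: 2·120 + 14·216 + 13·15 = 3459 px.

3459 px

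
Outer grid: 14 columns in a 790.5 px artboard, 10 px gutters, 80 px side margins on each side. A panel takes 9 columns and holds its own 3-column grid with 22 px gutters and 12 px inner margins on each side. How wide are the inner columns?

111.25 px

Outer content = 790.5 − 2·80 = 630.5 px.
14 columns + 13 gutters: 14c + 13·10 = 630.5.
14c = 630.5 − 130 = 500.5, so c = 35.75 px.
9-column span = 9·35.75 + 8·10 = 401.75 px.
Inner content = 401.75 − 2·12 = 377.75 px.
3 columns + 2 gutters: 3d + 2·22 = 377.75.
3d = 377.75 − 44 = 333.75, so d = 111.25 px.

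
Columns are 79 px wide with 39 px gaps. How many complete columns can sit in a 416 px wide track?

3 columns

3 columns: 3·79 + 2·39 = 315 px ≤ 416.
4 columns: 433 px > 416. So 3.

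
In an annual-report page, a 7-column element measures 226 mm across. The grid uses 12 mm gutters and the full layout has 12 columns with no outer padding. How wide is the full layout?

396 mm

7 columns + 6 gutters: 7c + 6·12 = 226.
7c = 226 − 72 = 154, so c = 22 mm.
Total width: 12·22 + 11·12 = 396 mm.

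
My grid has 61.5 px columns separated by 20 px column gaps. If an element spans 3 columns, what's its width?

224.5 px

3-column span = 3·61.5 + 2·20 = 224.5 px.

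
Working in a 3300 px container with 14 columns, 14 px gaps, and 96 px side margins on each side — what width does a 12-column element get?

2662 px

Take off 192 px of margins, leaving 3108 px.
14c + 13·14 = 3108 → 14c = 2926 → c = 209 px.
12-column span = 12·209 + 11·14 = 2662 px.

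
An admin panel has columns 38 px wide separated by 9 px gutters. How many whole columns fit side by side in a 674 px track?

14 columns

Each extra column adds 38 + 9 = 47 px.
(674 + 9) / 47 = 14.53, so 14 columns fit.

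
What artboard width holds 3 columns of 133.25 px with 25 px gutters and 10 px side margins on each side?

Total width: 2·10 + 3·133.25 + 2·25 = 469.75 px.

469.75 px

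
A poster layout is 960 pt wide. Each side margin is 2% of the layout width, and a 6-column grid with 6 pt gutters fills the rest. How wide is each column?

Margins: 2% × 960 = 19.2 pt each, so content = 960 − 38.4 = 921.6 pt.
Subtracting 5 gutters of 6 leaves 891.6 for 6 columns, so c = 148.6 pt.

148.6 pt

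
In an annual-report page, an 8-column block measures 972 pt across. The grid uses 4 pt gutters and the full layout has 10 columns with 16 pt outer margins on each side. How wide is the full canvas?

Subtracting 7 gutters of 4 leaves 944 for 8 columns, so c = 118 pt.
Total width: 2·16 + 10·118 + 9·4 = 1248 pt.

1248 pt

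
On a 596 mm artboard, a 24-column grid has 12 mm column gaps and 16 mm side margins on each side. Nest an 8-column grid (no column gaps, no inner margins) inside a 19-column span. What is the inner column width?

Subtract both margins: 596 − 2·16 = 564 mm.
24c + 23·12 = 564 → 24c = 288 → c = 12 mm.
19-column span = 19·12 + 18·12 = 444 mm.
8d = 444 → d = 55.5 mm.

55.5 mm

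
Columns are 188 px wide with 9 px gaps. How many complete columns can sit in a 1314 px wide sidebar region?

Each extra column adds 188 + 9 = 197 px.
(1314 + 9) / 197 = 6.72, so 6 columns fit.

6 columns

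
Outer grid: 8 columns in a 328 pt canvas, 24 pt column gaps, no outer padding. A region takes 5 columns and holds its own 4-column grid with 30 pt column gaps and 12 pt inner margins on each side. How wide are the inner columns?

20.5 pt

8 columns + 7 column gaps: 8c + 7·24 = 328.
8c = 328 − 168 = 160, so c = 20 pt.
Span of 5: 5·20 + 4·24 = 100 + 96 = 196 pt.
Inner content = 196 − 2·12 = 172 pt.
Subtracting 3 column gaps of 30 leaves 82 for 4 columns, so d = 20.5 pt.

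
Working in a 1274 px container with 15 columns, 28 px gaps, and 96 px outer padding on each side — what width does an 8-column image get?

564 px

Take off 192 px of margins, leaving 1082 px.
15 columns + 14 gaps: 15c + 14·28 = 1082.
15c = 1082 − 392 = 690, so c = 46 px.
Span of 8: 8·46 + 7·28 = 368 + 196 = 564 px.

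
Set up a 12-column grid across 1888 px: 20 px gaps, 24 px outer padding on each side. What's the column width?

Subtract both margins: 1888 − 2·24 = 1840 px.
Subtracting 11 gaps of 20 leaves 1620 for 12 columns, so c = 135 px.

135 px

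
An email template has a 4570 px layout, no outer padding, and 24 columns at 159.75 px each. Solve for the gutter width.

32 px

24·159.75 + 23g = 4570 → 23g = 736 → g = 32 px.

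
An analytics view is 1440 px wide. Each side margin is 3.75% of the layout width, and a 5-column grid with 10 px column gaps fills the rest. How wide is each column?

258.4 px

Each margin = 3.75% of 1440 = 54 px; content = 1440 − 2·54 = 1332 px.
1332 − 4·10 = 1292; ÷5 gives c = 258.4 px.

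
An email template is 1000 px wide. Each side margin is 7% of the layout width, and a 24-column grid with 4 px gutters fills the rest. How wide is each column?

32 px

Margins: 7% × 1000 = 70 px each, so content = 1000 − 140 = 860 px.
24 columns + 23 gutters: 24c + 23·4 = 860.
24c = 860 − 92 = 768, so c = 32 px.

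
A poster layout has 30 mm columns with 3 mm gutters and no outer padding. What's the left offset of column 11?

330 mm

Before column 11: 10 columns + 10 gutters.
Offset = 10·(30 + 3) = 10·33 = 330 mm.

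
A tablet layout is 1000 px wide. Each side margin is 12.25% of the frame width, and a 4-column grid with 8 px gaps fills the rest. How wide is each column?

182.75 px

Each margin = 12.25% of 1000 = 122.5 px; content = 1000 − 2·122.5 = 755 px.
4 columns + 3 gaps: 4c + 3·8 = 755.
4c = 755 − 24 = 731, so c = 182.75 px.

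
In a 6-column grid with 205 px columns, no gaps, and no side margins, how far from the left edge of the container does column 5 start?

820 px

No margin, so column 5 starts at 4·(column + gutter) = 4·205 = 820 px.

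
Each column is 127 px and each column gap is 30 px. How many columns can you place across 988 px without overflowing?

6 columns

Each extra column adds 127 + 30 = 157 px.
(988 + 30) / 157 = 6.48, so 6 columns fit.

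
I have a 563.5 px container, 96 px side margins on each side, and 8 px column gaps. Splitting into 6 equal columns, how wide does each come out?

55.25 px

Content width = 563.5 − 2·96 = 371.5 px.
371.5 − 5·8 = 331.5; ÷6 gives c = 55.25 px.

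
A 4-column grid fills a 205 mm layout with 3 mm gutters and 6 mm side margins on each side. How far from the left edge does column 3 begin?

Content = 205 − 2·6 = 193 mm.
193 − 3·3 = 184; ÷4 gives c = 46 mm.
Before column 3: the margin + 2 columns + 2 gutters.
Offset = 6 + 2·(46 + 3) = 6 + 98 = 104 mm.

104 mm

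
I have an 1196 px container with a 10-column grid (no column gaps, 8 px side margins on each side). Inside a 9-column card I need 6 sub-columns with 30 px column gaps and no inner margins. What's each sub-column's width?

Outer content = 1196 − 2·8 = 1180 px.
With no column gaps, each column is 1180/10 = 118 px.
9-column span = 9·118 = 1062 px.
6 columns + 5 column gaps: 6d + 5·30 = 1062.
6d = 1062 − 150 = 912, so d = 152 px.

152 px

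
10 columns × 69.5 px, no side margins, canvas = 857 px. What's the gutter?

18 px

10·69.5 + 9g = 857 → 9g = 162 → g = 18 px.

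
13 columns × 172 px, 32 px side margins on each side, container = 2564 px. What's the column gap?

Content width = 2564 − 2·32 = 2500 px.
13 columns take 13·172 = 2236 px; remaining 264 splits into 12 column gaps.
g = 264 / 12 = 22 px.

22 px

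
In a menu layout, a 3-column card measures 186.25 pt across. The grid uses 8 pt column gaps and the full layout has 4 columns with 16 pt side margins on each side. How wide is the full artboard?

186.25 − 2·8 = 170.25; ÷3 gives c = 56.75 pt.
Artboard = 2·16 + 4·56.75 + 3·8 = 32 + 227 + 24 = 283 pt.

283 pt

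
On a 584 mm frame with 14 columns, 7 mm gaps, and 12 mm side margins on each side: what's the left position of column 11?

417 mm

Take off 24 mm of margins, leaving 560 mm.
14c + 13·7 = 560 → 14c = 469 → c = 33.5 mm.
Column 11 starts at margin + 10·(column + gutter) = 12 + 10·40.5 = 417 mm.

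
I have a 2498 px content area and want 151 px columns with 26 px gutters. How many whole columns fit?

14 columns

k columns need k·151 + (k−1)·26 = k·177 − 26.
k·177 − 26 ≤ 2498 → k ≤ 2524 / 177 ≈ 14.26, so k = 14.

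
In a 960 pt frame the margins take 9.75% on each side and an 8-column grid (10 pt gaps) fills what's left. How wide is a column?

Each margin = 9.75% of 960 = 93.6 pt; content = 960 − 2·93.6 = 772.8 pt.
8c + 7·10 = 772.8 → 8c = 702.8 → c = 87.85 pt.

87.85 pt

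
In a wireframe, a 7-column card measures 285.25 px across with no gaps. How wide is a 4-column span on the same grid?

With no gaps, each column is 285.25/7 = 40.75 px.
With no gaps, 4 columns span 4·40.75 = 163 px.

163 px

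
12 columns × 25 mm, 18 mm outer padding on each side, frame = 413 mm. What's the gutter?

Content width = 413 − 2·18 = 377 mm.
Columns use 300 mm, leaving 77 mm across 11 gutters = 7 mm each.

7 mm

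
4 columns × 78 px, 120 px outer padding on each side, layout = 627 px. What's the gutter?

Take off 240 px of margins, leaving 387 px.
4 columns take 4·78 = 312 px; remaining 75 splits into 3 gutters.
g = 75 / 3 = 25 px.

25 px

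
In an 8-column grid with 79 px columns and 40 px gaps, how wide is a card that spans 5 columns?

5-column span = 5·79 + 4·40 = 555 px.

555 px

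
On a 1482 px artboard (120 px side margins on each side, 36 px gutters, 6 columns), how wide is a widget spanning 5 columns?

Subtract both margins: 1482 − 2·120 = 1242 px.
1242 − 5·36 = 1062; ÷6 gives c = 177 px.
Span of 5: 5·177 + 4·36 = 885 + 144 = 1029 px.

1029 px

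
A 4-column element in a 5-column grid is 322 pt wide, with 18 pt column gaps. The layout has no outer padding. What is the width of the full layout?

4c + 3·18 = 322 → 4c = 268 → c = 67 pt.
Summing: 335 + 72 = 407 pt.

407 pt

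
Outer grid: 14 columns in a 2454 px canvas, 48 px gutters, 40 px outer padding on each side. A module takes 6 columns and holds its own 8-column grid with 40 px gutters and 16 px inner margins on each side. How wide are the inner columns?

84.75 px

Outer content = 2454 − 2·40 = 2374 px.
14c + 13·48 = 2374 → 14c = 1750 → c = 125 px.
6 columns plus 5 gutters: 750 + 240 = 990 px.
Inner content = 990 − 2·16 = 958 px.
8 columns + 7 gutters: 8d + 7·40 = 958.
8d = 958 − 280 = 678, so d = 84.75 px.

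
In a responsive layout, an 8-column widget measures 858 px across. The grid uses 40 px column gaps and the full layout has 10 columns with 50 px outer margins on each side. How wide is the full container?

1182.5 px

8c + 7·40 = 858 → 8c = 578 → c = 72.25 px.
Container = 2·50 + 10·72.25 + 9·40 = 100 + 722.5 + 360 = 1182.5 px.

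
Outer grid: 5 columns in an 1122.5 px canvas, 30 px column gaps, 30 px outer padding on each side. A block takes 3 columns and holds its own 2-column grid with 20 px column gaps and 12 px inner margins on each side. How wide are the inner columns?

Outer content = 1122.5 − 2·30 = 1062.5 px.
Subtracting 4 column gaps of 30 leaves 942.5 for 5 columns, so c = 188.5 px.
Span of 3: 3·188.5 + 2·30 = 565.5 + 60 = 625.5 px.
Inner content = 625.5 − 2·12 = 601.5 px.
2d + 1·20 = 601.5 → 2d = 581.5 → d = 290.75 px.

290.75 px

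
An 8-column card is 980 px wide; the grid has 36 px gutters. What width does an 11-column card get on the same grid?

8 columns + 7 gutters: 8c + 7·36 = 980.
8c = 980 − 252 = 728, so c = 91 px.
Span of 11: 11·91 + 10·36 = 1001 + 360 = 1361 px.

1361 px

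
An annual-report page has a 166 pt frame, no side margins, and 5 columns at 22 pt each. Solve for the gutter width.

14 pt

5 columns take 5·22 = 110 pt; remaining 56 splits into 4 gutters.
g = 56 / 4 = 14 pt.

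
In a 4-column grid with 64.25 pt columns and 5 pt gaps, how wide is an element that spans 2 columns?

133.5 pt

2-column span = 2·64.25 + 1·5 = 133.5 pt.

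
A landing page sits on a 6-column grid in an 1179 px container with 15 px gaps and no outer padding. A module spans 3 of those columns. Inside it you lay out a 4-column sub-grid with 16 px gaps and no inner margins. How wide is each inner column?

133.5 px

6 columns + 5 gaps: 6c + 5·15 = 1179.
6c = 1179 − 75 = 1104, so c = 184 px.
Span of 3: 3·184 + 2·15 = 552 + 30 = 582 px.
4 columns + 3 gaps: 4d + 3·16 = 582.
4d = 582 − 48 = 534, so d = 133.5 px.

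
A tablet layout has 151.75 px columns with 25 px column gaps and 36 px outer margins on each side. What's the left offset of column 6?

Each column+gutter stride is 176.75 px; 5 of them past the 36 px margin is 36 + 883.75 = 919.75 px.

919.75 px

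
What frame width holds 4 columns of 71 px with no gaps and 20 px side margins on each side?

Frame = 2·20 + 4·71 = 40 + 284 = 324 px.

324 px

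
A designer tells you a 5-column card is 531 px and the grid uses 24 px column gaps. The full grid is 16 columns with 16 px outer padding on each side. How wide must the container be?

5c + 4·24 = 531 → 5c = 435 → c = 87 px.
Total width: 2·16 + 16·87 + 15·24 = 1784 px.

1784 px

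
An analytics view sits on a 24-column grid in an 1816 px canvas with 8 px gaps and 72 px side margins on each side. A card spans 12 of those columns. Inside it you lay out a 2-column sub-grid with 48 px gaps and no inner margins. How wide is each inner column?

Outer content = 1816 − 2·72 = 1672 px.
24 columns + 23 gaps: 24c + 23·8 = 1672.
24c = 1672 − 184 = 1488, so c = 62 px.
12 columns plus 11 gaps: 744 + 88 = 832 px.
2d + 1·48 = 832 → 2d = 784 → d = 392 px.

392 px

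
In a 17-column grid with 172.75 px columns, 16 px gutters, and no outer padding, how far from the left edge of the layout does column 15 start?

2642.5 px

Each column+gutter stride is 188.75 px; with no margin, 14 of them is 2642.5 px.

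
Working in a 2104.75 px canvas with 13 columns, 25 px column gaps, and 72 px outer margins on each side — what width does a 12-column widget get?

Content width = 2104.75 − 2·72 = 1960.75 px.
Subtracting 12 column gaps of 25 leaves 1660.75 for 13 columns, so c = 127.75 px.
12 columns plus 11 column gaps: 1533 + 275 = 1808 px.

1808 px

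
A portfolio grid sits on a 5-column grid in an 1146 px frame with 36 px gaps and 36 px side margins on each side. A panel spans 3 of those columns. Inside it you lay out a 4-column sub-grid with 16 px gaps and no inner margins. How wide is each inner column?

Subtract both margins: 1146 − 2·36 = 1074 px.
5c + 4·36 = 1074 → 5c = 930 → c = 186 px.
3 columns plus 2 gaps: 558 + 72 = 630 px.
630 − 3·16 = 582; ÷4 gives d = 145.5 px.

145.5 px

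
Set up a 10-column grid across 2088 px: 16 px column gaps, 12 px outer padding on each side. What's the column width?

192 px

Subtract both margins: 2088 − 2·12 = 2064 px.
Subtracting 9 column gaps of 16 leaves 1920 for 10 columns, so c = 192 px.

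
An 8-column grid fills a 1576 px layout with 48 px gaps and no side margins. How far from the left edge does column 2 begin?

203 px

Subtracting 7 gaps of 48 leaves 1240 for 8 columns, so c = 155 px.
No margin, so column 2 starts at 1·(column + gutter) = 1·203 = 203 px.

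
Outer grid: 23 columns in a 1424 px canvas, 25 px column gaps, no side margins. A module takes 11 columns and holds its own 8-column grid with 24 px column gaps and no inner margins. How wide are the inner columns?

62.5 px

1424 − 22·25 = 874; ÷23 gives c = 38 px.
Span of 11: 11·38 + 10·25 = 418 + 250 = 668 px.
8 columns + 7 column gaps: 8d + 7·24 = 668.
8d = 668 − 168 = 500, so d = 62.5 px.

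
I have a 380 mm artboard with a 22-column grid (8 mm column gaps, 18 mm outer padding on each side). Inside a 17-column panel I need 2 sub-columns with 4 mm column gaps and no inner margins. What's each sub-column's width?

Outer content = 380 − 2·18 = 344 mm.
22 columns + 21 column gaps: 22c + 21·8 = 344.
22c = 344 − 168 = 176, so c = 8 mm.
17 columns plus 16 column gaps: 136 + 128 = 264 mm.
Subtracting 1 column gap of 4 leaves 260 for 2 columns, so d = 130 mm.

130 mm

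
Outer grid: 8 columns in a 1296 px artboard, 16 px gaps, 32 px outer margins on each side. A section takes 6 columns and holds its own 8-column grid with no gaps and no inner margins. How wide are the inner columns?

115 px

Outer content = 1296 − 2·32 = 1232 px.
8c + 7·16 = 1232 → 8c = 1120 → c = 140 px.
6-column span = 6·140 + 5·16 = 920 px.
With no gaps, each column is 920/8 = 115 px.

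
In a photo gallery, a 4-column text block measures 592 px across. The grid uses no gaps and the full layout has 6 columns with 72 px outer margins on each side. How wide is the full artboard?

592 / 4 = 148 px per column.
Summing: 144 + 888 = 1032 px.

1032 px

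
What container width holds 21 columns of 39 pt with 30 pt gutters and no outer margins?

1419 pt

Total width: 21·39 + 20·30 = 1419 pt.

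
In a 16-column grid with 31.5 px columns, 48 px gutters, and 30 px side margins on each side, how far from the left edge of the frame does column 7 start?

Column 7 starts at margin + 6·(column + gutter) = 30 + 6·79.5 = 507 px.

507 px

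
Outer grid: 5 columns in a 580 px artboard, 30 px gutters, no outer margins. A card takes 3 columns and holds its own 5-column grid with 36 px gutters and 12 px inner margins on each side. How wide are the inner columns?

580 − 4·30 = 460; ÷5 gives c = 92 px.
3 columns plus 2 gutters: 276 + 60 = 336 px.
Inner content = 336 − 2·12 = 312 px.
312 − 4·36 = 168; ÷5 gives d = 33.6 px.

33.6 px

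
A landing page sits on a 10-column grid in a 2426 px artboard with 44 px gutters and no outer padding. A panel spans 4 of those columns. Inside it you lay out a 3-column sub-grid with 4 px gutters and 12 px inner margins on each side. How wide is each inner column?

304 px

2426 − 9·44 = 2030; ÷10 gives c = 203 px.
4-column span = 4·203 + 3·44 = 944 px.
Inner content = 944 − 2·12 = 920 px.
920 − 2·4 = 912; ÷3 gives d = 304 px.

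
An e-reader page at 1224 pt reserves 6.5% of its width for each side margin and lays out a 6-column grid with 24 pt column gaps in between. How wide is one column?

1224 × (1 − 2·6.5%) = 1224 × 87% = 1064.88 pt for the columns.
Subtracting 5 column gaps of 24 leaves 944.88 for 6 columns, so c = 157.48 pt.

157.48 pt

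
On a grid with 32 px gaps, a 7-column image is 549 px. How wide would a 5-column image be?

383 px

7c + 6·32 = 549 → 7c = 357 → c = 51 px.
5-column span = 5·51 + 4·32 = 383 px.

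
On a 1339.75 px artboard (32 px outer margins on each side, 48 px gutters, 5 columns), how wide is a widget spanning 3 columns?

746.25 px

Subtract both margins: 1339.75 − 2·32 = 1275.75 px.
5c + 4·48 = 1275.75 → 5c = 1083.75 → c = 216.75 px.
3 columns plus 2 gutters: 650.25 + 96 = 746.25 px.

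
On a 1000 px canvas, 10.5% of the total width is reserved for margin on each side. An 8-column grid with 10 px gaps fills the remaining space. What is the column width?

90 px

Each margin = 10.5% of 1000 = 105 px; content = 1000 − 2·105 = 790 px.
8c + 7·10 = 790 → 8c = 720 → c = 90 px.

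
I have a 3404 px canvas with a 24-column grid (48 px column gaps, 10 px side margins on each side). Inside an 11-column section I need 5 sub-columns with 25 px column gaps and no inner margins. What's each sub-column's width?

285 px

Inside the margins: 3404 − 20 = 3384 px.
Subtracting 23 column gaps of 48 leaves 2280 for 24 columns, so c = 95 px.
Span of 11: 11·95 + 10·48 = 1045 + 480 = 1525 px.
1525 − 4·25 = 1425; ÷5 gives d = 285 px.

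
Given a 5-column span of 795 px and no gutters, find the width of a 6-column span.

With no gutters, each column is 795/5 = 159 px.
6-column span = 6·159 = 954 px.

954 px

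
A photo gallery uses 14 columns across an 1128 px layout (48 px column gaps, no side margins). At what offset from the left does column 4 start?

252 px

14 columns + 13 column gaps: 14c + 13·48 = 1128.
14c = 1128 − 624 = 504, so c = 36 px.
Before column 4: 3 columns + 3 column gaps.
Offset = 3·(36 + 48) = 3·84 = 252 px.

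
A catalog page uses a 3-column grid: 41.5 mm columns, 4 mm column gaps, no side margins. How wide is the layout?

Summing: 124.5 + 8 = 132.5 mm.

132.5 mm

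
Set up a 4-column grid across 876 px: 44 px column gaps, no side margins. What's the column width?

186 px

876 − 3·44 = 744; ÷4 gives c = 186 px.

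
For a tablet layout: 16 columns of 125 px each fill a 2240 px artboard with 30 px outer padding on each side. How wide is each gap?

12 px

Subtract both margins: 2240 − 2·30 = 2180 px.
16·125 + 15g = 2180 → 15g = 180 → g = 12 px.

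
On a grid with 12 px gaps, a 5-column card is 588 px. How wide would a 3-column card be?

5 columns + 4 gaps: 5c + 4·12 = 588.
5c = 588 − 48 = 540, so c = 108 px.
3-column span = 3·108 + 2·12 = 348 px.

348 px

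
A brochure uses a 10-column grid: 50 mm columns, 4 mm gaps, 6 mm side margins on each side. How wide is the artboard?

Artboard = 2·6 + 10·50 + 9·4 = 12 + 500 + 36 = 548 mm.

548 mm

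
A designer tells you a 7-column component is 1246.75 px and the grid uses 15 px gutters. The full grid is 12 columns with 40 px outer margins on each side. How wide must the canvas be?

2228 px

7 columns + 6 gutters: 7c + 6·15 = 1246.75.
7c = 1246.75 − 90 = 1156.75, so c = 165.25 px.
Canvas = 2·40 + 12·165.25 + 11·15 = 80 + 1983 + 165 = 2228 px.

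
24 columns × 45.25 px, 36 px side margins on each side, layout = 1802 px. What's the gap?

28 px

Content width = 1802 − 2·36 = 1730 px.
Columns use 1086 px, leaving 644 px across 23 gaps = 28 px each.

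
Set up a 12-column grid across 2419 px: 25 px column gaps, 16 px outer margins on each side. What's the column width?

176 px

Content width = 2419 − 2·16 = 2387 px.
12 columns + 11 column gaps: 12c + 11·25 = 2387.
12c = 2387 − 275 = 2112, so c = 176 px.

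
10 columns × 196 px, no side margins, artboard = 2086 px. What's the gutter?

14 px

10·196 + 9g = 2086 → 9g = 126 → g = 14 px.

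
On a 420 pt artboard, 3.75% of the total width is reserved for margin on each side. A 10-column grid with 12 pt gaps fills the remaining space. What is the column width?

Each margin = 3.75% of 420 = 15.75 pt; content = 420 − 2·15.75 = 388.5 pt.
Subtracting 9 gaps of 12 leaves 280.5 for 10 columns, so c = 28.05 pt.

28.05 pt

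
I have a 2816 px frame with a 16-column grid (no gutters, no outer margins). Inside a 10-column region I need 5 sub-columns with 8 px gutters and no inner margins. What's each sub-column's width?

345.6 px

16c = 2816 → c = 176 px.
10-column span = 10·176 = 1760 px.
Subtracting 4 gutters of 8 leaves 1728 for 5 columns, so d = 345.6 px.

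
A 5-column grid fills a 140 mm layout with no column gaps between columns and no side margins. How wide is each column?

140 / 5 = 28 mm per column.

28 mm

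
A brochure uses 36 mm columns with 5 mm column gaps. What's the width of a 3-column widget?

118 mm

3 columns plus 2 column gaps: 108 + 10 = 118 mm.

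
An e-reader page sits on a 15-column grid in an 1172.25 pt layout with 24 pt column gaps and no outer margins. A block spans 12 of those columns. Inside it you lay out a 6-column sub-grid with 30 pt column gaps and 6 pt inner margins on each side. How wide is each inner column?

Subtracting 14 column gaps of 24 leaves 836.25 for 15 columns, so c = 55.75 pt.
Span of 12: 12·55.75 + 11·24 = 669 + 264 = 933 pt.
Inner content = 933 − 2·6 = 921 pt.
6 columns + 5 column gaps: 6d + 5·30 = 921.
6d = 921 − 150 = 771, so d = 128.5 pt.

128.5 pt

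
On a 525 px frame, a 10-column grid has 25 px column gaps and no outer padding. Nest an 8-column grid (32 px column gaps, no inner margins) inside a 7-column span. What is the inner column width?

Subtracting 9 column gaps of 25 leaves 300 for 10 columns, so c = 30 px.
7 columns plus 6 column gaps: 210 + 150 = 360 px.
Subtracting 7 column gaps of 32 leaves 136 for 8 columns, so d = 17 px.

17 px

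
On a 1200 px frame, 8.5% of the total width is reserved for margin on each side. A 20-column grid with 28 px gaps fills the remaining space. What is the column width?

Margins: 8.5% × 1200 = 102 px each, so content = 1200 − 204 = 996 px.
996 − 19·28 = 464; ÷20 gives c = 23.2 px.

23.2 px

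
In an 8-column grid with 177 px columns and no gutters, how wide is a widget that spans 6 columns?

1062 px

With no gutters, 6 columns span 6·177 = 1062 px.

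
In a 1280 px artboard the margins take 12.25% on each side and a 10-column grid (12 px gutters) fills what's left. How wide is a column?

1280 × (1 − 2·12.25%) = 1280 × 75.5% = 966.4 px for the columns.
10c + 9·12 = 966.4 → 10c = 858.4 → c = 85.84 px.

85.84 px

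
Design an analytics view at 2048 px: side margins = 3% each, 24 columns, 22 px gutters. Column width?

59.13 px

Margins: 3% × 2048 = 61.44 px each, so content = 2048 − 122.88 = 1925.12 px.
1925.12 − 23·22 = 1419.12; ÷24 gives c = 59.13 px.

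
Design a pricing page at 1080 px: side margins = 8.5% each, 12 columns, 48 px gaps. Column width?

1080 × (1 − 2·8.5%) = 1080 × 83% = 896.4 px for the columns.
12c + 11·48 = 896.4 → 12c = 368.4 → c = 30.7 px.

30.7 px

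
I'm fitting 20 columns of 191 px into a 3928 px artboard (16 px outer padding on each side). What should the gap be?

4 px

Take off 32 px of margins, leaving 3896 px.
Columns use 3820 px, leaving 76 px across 19 gaps = 4 px each.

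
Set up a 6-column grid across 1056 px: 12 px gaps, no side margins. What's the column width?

166 px

Subtracting 5 gaps of 12 leaves 996 for 6 columns, so c = 166 px.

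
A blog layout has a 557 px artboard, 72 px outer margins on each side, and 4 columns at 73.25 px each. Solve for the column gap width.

Subtract both margins: 557 − 2·72 = 413 px.
4·73.25 + 3g = 413 → 3g = 120 → g = 40 px.

40 px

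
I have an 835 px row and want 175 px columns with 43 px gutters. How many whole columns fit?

4 columns

4 columns: 4·175 + 3·43 = 829 px ≤ 835.
5 columns: 1047 px > 835. So 4.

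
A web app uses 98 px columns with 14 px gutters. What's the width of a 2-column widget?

2-column span = 2·98 + 1·14 = 210 px.

210 px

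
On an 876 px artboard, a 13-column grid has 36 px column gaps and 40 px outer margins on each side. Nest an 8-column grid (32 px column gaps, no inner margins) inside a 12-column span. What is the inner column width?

63.5 px

Subtract both margins: 876 − 2·40 = 796 px.
Subtracting 12 column gaps of 36 leaves 364 for 13 columns, so c = 28 px.
Span of 12: 12·28 + 11·36 = 336 + 396 = 732 px.
732 − 7·32 = 508; ÷8 gives d = 63.5 px.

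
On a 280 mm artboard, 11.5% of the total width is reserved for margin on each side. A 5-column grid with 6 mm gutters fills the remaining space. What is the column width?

Each margin = 11.5% of 280 = 32.2 mm; content = 280 − 2·32.2 = 215.6 mm.
5 columns + 4 gutters: 5c + 4·6 = 215.6.
5c = 215.6 − 24 = 191.6, so c = 38.32 mm.

38.32 mm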